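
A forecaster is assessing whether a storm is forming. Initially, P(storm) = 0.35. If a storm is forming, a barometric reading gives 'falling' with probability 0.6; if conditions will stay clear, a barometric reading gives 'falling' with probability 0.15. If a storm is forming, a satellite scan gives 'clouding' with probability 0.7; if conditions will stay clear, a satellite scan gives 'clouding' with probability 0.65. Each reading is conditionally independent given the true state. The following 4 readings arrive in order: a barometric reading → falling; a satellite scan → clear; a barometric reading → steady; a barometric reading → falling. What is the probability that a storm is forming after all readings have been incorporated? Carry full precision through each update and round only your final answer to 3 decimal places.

0.777

Apply Bayes' rule sequentially, carrying P(storm) forward.
After a barometric reading='falling': P(storm) = 0.6·0.3500 / (0.6·0.3500 + 0.15·0.6500) ≈ 0.6829
After a satellite scan='clear': P(storm) = 0.3·0.6829 / (0.3·0.6829 + 0.35·0.3171) ≈ 0.6486
After a barometric reading='steady': P(storm) = 0.4·0.6486 / (0.4·0.6486 + 0.85·0.3514) ≈ 0.4649
After a barometric reading='falling': P(storm) = 0.6·0.4649 / (0.6·0.4649 + 0.15·0.5351) ≈ 0.7765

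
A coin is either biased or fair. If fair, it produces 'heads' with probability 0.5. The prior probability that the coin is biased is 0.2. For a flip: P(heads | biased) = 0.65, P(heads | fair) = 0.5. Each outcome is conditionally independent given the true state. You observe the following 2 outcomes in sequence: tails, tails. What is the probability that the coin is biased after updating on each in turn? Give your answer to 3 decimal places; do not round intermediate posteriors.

0.109

After 'tails': P(biased) = 0.35·0.2000 / (0.35·0.2000 + 0.5·0.8000) ≈ 0.1489
After 'tails': P(biased) = 0.35·0.1489 / (0.35·0.1489 + 0.5·0.8511) ≈ 0.1091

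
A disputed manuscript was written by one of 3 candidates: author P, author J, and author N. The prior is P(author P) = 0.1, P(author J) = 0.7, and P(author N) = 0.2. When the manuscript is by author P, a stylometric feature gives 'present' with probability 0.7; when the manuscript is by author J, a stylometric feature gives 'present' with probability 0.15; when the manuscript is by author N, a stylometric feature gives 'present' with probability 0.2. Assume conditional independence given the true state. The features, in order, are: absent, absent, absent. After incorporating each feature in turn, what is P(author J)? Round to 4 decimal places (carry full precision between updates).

0.8035

After 'absent': normaliser = 0.3·0.1000 + 0.85·0.7000 + 0.8·0.2000; P(author P) ≈ 0.0382, P(author J) ≈ 0.7580, P(author N) ≈ 0.2038
After 'absent': normaliser = 0.3·0.0382 + 0.85·0.7580 + 0.8·0.2038; P(author P) ≈ 0.0140, P(author J) ≈ 0.7869, P(author N) ≈ 0.1991
After 'absent': normaliser = 0.3·0.0140 + 0.85·0.7869 + 0.8·0.1991; P(author P) ≈ 0.0050, P(author J) ≈ 0.8035, P(author N) ≈ 0.1914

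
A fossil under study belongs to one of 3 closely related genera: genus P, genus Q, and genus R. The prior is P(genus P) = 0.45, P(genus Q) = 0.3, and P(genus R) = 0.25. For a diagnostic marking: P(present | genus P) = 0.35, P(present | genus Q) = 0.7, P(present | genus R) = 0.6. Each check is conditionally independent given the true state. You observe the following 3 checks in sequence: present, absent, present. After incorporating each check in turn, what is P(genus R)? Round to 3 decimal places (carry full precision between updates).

0.311

After 'present': normaliser = 0.35·0.4500 + 0.7·0.3000 + 0.6·0.2500; P(genus P) ≈ 0.3043, P(genus Q) ≈ 0.4058, P(genus R) ≈ 0.2899
After 'absent': normaliser = 0.65·0.3043 + 0.3·0.4058 + 0.4·0.2899; P(genus P) ≈ 0.4542, P(genus Q) ≈ 0.2795, P(genus R) ≈ 0.2662
After 'present': normaliser = 0.35·0.4542 + 0.7·0.2795 + 0.6·0.2662; P(genus P) ≈ 0.3091, P(genus Q) ≈ 0.3804, P(genus R) ≈ 0.3105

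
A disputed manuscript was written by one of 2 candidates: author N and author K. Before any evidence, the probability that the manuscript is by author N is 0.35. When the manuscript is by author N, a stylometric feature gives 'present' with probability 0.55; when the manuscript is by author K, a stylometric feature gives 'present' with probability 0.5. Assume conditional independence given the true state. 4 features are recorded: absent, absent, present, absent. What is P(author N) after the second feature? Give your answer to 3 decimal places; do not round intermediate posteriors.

0.304

After 'absent': P(author N) = 0.45·0.3500 / (0.45·0.3500 + 0.5·0.6500) ≈ 0.3264
After 'absent': P(author N) = 0.45·0.3264 / (0.45·0.3264 + 0.5·0.6736) ≈ 0.3037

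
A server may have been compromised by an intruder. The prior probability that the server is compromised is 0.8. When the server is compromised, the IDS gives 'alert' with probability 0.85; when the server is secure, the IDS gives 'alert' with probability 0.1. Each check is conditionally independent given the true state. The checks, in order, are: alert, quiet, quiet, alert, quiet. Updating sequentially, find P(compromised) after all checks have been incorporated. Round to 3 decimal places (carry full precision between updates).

0.572

Apply Bayes' rule sequentially, carrying P(compromised) forward.
After 'alert': P(compromised) = 0.85·0.8000 / (0.85·0.8000 + 0.1·0.2000) ≈ 0.9714
After 'quiet': P(compromised) = 0.15·0.9714 / (0.15·0.9714 + 0.9·0.0286) ≈ 0.8500
After 'quiet': P(compromised) = 0.15·0.8500 / (0.15·0.8500 + 0.9·0.1500) ≈ 0.4857
After 'alert': P(compromised) = 0.85·0.4857 / (0.85·0.4857 + 0.1·0.5143) ≈ 0.8892
After 'quiet': P(compromised) = 0.15·0.8892 / (0.15·0.8892 + 0.9·0.1108) ≈ 0.5723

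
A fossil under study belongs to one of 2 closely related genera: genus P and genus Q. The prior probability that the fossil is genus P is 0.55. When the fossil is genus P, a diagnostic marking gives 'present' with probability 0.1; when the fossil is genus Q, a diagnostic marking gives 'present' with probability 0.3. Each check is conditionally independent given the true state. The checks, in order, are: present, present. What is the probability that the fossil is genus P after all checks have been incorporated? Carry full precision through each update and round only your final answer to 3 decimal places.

After 'present': P(genus P) = 0.1·0.5500 / (0.1·0.5500 + 0.3·0.4500) ≈ 0.2895
After 'present': P(genus P) = 0.1·0.2895 / (0.1·0.2895 + 0.3·0.7105) ≈ 0.1196

0.120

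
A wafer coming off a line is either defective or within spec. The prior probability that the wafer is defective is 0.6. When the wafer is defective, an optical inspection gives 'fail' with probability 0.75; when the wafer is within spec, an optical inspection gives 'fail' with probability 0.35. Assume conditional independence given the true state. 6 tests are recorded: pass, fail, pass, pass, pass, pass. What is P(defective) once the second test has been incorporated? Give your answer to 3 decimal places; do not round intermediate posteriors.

Each posterior becomes the prior for the next update.
After 'pass': P(defective) = 0.25·0.6000 / (0.25·0.6000 + 0.65·0.4000) ≈ 0.3659
After 'fail': P(defective) = 0.75·0.3659 / (0.75·0.3659 + 0.35·0.6341) ≈ 0.5528

0.553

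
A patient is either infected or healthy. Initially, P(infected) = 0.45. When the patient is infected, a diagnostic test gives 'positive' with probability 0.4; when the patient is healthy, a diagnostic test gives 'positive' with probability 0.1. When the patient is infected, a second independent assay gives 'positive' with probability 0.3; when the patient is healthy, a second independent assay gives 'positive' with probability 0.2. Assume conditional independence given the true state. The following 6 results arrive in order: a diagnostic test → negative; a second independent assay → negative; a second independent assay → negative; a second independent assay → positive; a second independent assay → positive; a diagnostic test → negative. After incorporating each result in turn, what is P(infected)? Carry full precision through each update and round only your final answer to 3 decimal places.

0.385

After a diagnostic test='negative': P(infected) = 0.6·0.4500 / (0.6·0.4500 + 0.9·0.5500) ≈ 0.3529
After a second independent assay='negative': P(infected) = 0.7·0.3529 / (0.7·0.3529 + 0.8·0.6471) ≈ 0.3231
After a second independent assay='negative': P(infected) = 0.7·0.3231 / (0.7·0.3231 + 0.8·0.6769) ≈ 0.2946
After a second independent assay='positive': P(infected) = 0.3·0.2946 / (0.3·0.2946 + 0.2·0.7054) ≈ 0.3852
After a second independent assay='positive': P(infected) = 0.3·0.3852 / (0.3·0.3852 + 0.2·0.6148) ≈ 0.4844
After a diagnostic test='negative': P(infected) = 0.6·0.4844 / (0.6·0.4844 + 0.9·0.5156) ≈ 0.3852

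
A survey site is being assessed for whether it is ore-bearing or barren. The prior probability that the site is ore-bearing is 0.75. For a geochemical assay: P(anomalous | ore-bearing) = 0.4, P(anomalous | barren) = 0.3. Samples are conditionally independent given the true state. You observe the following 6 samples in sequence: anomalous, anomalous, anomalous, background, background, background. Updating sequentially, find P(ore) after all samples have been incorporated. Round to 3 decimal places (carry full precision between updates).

0.817

After 'anomalous': P(ore) = 0.4·0.7500 / (0.4·0.7500 + 0.3·0.2500) ≈ 0.8000
After 'anomalous': P(ore) = 0.4·0.8000 / (0.4·0.8000 + 0.3·0.2000) ≈ 0.8421
After 'anomalous': P(ore) = 0.4·0.8421 / (0.4·0.8421 + 0.3·0.1579) ≈ 0.8767
After 'background': P(ore) = 0.6·0.8767 / (0.6·0.8767 + 0.7·0.1233) ≈ 0.8591
After 'background': P(ore) = 0.6·0.8591 / (0.6·0.8591 + 0.7·0.1409) ≈ 0.8393
After 'background': P(ore) = 0.6·0.8393 / (0.6·0.8393 + 0.7·0.1607) ≈ 0.8175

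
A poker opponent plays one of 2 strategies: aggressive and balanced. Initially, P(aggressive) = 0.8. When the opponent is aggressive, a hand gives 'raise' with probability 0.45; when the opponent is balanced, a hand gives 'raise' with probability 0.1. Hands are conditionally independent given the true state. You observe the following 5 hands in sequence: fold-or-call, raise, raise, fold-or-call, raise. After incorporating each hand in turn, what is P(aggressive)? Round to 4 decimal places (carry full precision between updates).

After 'fold-or-call': P(aggressive) = 0.55·0.8000 / (0.55·0.8000 + 0.9·0.2000) ≈ 0.7097
After 'raise': P(aggressive) = 0.45·0.7097 / (0.45·0.7097 + 0.1·0.2903) ≈ 0.9167
After 'raise': P(aggressive) = 0.45·0.9167 / (0.45·0.9167 + 0.1·0.0833) ≈ 0.9802
After 'fold-or-call': P(aggressive) = 0.55·0.9802 / (0.55·0.9802 + 0.9·0.0198) ≈ 0.9680
After 'raise': P(aggressive) = 0.45·0.9680 / (0.45·0.9680 + 0.1·0.0320) ≈ 0.9927

0.9927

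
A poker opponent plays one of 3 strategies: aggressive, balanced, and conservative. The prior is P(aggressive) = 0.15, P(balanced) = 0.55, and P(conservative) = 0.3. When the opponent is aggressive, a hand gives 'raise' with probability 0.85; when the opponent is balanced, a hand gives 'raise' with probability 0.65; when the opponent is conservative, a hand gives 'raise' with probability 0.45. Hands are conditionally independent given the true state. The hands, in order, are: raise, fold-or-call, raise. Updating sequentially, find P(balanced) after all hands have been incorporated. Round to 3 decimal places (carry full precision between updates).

After 'raise': normaliser = 0.85·0.1500 + 0.65·0.5500 + 0.45·0.3000; P(aggressive) ≈ 0.2056, P(balanced) ≈ 0.5766, P(conservative) ≈ 0.2177
After 'fold-or-call': normaliser = 0.15·0.2056 + 0.35·0.5766 + 0.55·0.2177; P(aggressive) ≈ 0.0875, P(balanced) ≈ 0.5727, P(conservative) ≈ 0.3398
After 'raise': normaliser = 0.85·0.0875 + 0.65·0.5727 + 0.45·0.3398; P(aggressive) ≈ 0.1241, P(balanced) ≈ 0.6208, P(conservative) ≈ 0.2551

0.621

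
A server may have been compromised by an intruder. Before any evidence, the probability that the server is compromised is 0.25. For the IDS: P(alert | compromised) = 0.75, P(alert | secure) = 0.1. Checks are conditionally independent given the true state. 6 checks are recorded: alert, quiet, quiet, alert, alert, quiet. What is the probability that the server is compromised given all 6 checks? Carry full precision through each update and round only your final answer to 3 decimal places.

Apply Bayes' rule sequentially, carrying P(compromised) forward.
After 'alert': P(compromised) = 0.75·0.2500 / (0.75·0.2500 + 0.1·0.7500) ≈ 0.7143
After 'quiet': P(compromised) = 0.25·0.7143 / (0.25·0.7143 + 0.9·0.2857) ≈ 0.4098
After 'quiet': P(compromised) = 0.25·0.4098 / (0.25·0.4098 + 0.9·0.5902) ≈ 0.1617
After 'alert': P(compromised) = 0.75·0.1617 / (0.75·0.1617 + 0.1·0.8383) ≈ 0.5913
After 'alert': P(compromised) = 0.75·0.5913 / (0.75·0.5913 + 0.1·0.4087) ≈ 0.9156
After 'quiet': P(compromised) = 0.25·0.9156 / (0.25·0.9156 + 0.9·0.0844) ≈ 0.7509

0.751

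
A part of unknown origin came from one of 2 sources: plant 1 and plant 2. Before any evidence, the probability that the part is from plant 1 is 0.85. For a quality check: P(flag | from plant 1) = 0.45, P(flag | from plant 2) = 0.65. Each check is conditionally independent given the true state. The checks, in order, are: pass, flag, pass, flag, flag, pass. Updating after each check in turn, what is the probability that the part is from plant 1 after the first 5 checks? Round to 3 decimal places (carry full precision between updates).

After 'pass': P(plant 1) = 0.55·0.8500 / (0.55·0.8500 + 0.35·0.1500) ≈ 0.8990
After 'flag': P(plant 1) = 0.45·0.8990 / (0.45·0.8990 + 0.65·0.1010) ≈ 0.8604
After 'pass': P(plant 1) = 0.55·0.8604 / (0.55·0.8604 + 0.35·0.1396) ≈ 0.9064
After 'flag': P(plant 1) = 0.45·0.9064 / (0.45·0.9064 + 0.65·0.0936) ≈ 0.8702
After 'flag': P(plant 1) = 0.45·0.8702 / (0.45·0.8702 + 0.65·0.1298) ≈ 0.8228

0.823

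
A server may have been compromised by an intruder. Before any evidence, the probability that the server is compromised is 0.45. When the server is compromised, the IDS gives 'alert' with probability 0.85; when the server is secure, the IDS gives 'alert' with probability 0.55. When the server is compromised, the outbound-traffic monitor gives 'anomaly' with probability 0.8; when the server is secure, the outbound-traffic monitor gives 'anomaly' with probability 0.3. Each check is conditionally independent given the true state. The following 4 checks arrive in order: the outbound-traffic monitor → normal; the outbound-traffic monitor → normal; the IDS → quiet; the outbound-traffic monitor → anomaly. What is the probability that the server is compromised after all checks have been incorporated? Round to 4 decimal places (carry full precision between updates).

After the outbound-traffic monitor='normal': P(compromised) = 0.2·0.4500 / (0.2·0.4500 + 0.7·0.5500) ≈ 0.1895
After the outbound-traffic monitor='normal': P(compromised) = 0.2·0.1895 / (0.2·0.1895 + 0.7·0.8105) ≈ 0.0626
After the IDS='quiet': P(compromised) = 0.15·0.0626 / (0.15·0.0626 + 0.45·0.9374) ≈ 0.0218
After the outbound-traffic monitor='anomaly': P(compromised) = 0.8·0.0218 / (0.8·0.0218 + 0.3·0.9782) ≈ 0.0560

0.0560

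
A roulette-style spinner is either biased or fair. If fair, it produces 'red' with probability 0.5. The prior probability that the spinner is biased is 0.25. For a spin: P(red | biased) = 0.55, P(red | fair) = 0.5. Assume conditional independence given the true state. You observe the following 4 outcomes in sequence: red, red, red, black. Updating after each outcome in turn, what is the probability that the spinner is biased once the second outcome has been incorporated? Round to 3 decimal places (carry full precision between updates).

0.287

After 'red': P(biased) = 0.55·0.2500 / (0.55·0.2500 + 0.5·0.7500) ≈ 0.2683
After 'red': P(biased) = 0.55·0.2683 / (0.55·0.2683 + 0.5·0.7317) ≈ 0.2874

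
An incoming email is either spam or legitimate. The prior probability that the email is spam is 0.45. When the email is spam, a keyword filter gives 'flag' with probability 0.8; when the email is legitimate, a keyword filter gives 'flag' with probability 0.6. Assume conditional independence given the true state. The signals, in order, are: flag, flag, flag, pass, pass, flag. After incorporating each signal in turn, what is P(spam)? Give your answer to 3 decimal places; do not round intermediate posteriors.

0.393

After 'flag': P(spam) = 0.8·0.4500 / (0.8·0.4500 + 0.6·0.5500) ≈ 0.5217
After 'flag': P(spam) = 0.8·0.5217 / (0.8·0.5217 + 0.6·0.4783) ≈ 0.5926
After 'flag': P(spam) = 0.8·0.5926 / (0.8·0.5926 + 0.6·0.4074) ≈ 0.6598
After 'pass': P(spam) = 0.2·0.6598 / (0.2·0.6598 + 0.4·0.3402) ≈ 0.4923
After 'pass': P(spam) = 0.2·0.4923 / (0.2·0.4923 + 0.4·0.5077) ≈ 0.3265
After 'flag': P(spam) = 0.8·0.3265 / (0.8·0.3265 + 0.6·0.6735) ≈ 0.3926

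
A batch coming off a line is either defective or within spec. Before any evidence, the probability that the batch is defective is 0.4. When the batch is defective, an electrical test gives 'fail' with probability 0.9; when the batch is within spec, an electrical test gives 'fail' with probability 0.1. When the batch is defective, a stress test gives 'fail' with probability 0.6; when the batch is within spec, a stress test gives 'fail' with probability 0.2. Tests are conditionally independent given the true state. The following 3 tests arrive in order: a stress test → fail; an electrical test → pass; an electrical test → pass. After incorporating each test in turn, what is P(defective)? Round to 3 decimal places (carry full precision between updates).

0.024

After a stress test='fail': P(defective) = 0.6·0.4000 / (0.6·0.4000 + 0.2·0.6000) ≈ 0.6667
After an electrical test='pass': P(defective) = 0.1·0.6667 / (0.1·0.6667 + 0.9·0.3333) ≈ 0.1818
After an electrical test='pass': P(defective) = 0.1·0.1818 / (0.1·0.1818 + 0.9·0.8182) ≈ 0.0241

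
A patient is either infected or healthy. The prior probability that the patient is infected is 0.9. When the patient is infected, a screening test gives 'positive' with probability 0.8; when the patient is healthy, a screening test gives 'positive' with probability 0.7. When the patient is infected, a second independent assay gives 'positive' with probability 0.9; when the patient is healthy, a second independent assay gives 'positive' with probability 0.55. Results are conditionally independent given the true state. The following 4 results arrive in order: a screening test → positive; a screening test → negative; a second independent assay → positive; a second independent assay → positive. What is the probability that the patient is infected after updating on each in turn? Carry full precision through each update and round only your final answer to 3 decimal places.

0.948

Apply Bayes' rule sequentially, carrying P(infected) forward.
After a screening test='positive': P(infected) = 0.8·0.9000 / (0.8·0.9000 + 0.7·0.1000) ≈ 0.9114
After a screening test='negative': P(infected) = 0.2·0.9114 / (0.2·0.9114 + 0.3·0.0886) ≈ 0.8727
After a second independent assay='positive': P(infected) = 0.9·0.8727 / (0.9·0.8727 + 0.55·0.1273) ≈ 0.9182
After a second independent assay='positive': P(infected) = 0.9·0.9182 / (0.9·0.9182 + 0.55·0.0818) ≈ 0.9484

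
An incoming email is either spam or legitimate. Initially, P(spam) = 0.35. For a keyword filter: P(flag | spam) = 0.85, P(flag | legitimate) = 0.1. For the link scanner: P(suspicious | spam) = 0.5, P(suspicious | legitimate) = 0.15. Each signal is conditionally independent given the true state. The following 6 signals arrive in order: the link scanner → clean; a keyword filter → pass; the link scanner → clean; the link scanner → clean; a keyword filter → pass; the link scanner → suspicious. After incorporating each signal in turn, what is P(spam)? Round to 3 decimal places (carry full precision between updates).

0.010

Each posterior becomes the prior for the next update.
After the link scanner='clean': P(spam) = 0.5·0.3500 / (0.5·0.3500 + 0.85·0.6500) ≈ 0.2405
After a keyword filter='pass': P(spam) = 0.15·0.2405 / (0.15·0.2405 + 0.9·0.7595) ≈ 0.0501
After the link scanner='clean': P(spam) = 0.5·0.0501 / (0.5·0.0501 + 0.85·0.9499) ≈ 0.0301
After the link scanner='clean': P(spam) = 0.5·0.0301 / (0.5·0.0301 + 0.85·0.9699) ≈ 0.0179
After a keyword filter='pass': P(spam) = 0.15·0.0179 / (0.15·0.0179 + 0.9·0.9821) ≈ 0.0030
After the link scanner='suspicious': P(spam) = 0.5·0.0030 / (0.5·0.0030 + 0.15·0.9970) ≈ 0.0100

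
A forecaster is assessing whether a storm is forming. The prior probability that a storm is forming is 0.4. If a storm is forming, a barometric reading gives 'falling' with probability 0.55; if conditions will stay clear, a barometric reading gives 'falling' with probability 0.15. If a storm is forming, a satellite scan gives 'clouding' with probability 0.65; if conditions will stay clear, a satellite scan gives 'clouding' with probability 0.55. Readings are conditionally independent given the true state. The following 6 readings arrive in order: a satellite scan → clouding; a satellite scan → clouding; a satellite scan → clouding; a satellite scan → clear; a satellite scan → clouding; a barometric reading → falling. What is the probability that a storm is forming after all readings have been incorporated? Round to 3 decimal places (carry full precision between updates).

After a satellite scan='clouding': P(storm) = 0.65·0.4000 / (0.65·0.4000 + 0.55·0.6000) ≈ 0.4407
After a satellite scan='clouding': P(storm) = 0.65·0.4407 / (0.65·0.4407 + 0.55·0.5593) ≈ 0.4822
After a satellite scan='clouding': P(storm) = 0.65·0.4822 / (0.65·0.4822 + 0.55·0.5178) ≈ 0.5239
After a satellite scan='clear': P(storm) = 0.35·0.5239 / (0.35·0.5239 + 0.45·0.4761) ≈ 0.4612
After a satellite scan='clouding': P(storm) = 0.65·0.4612 / (0.65·0.4612 + 0.55·0.5388) ≈ 0.5029
After a barometric reading='falling': P(storm) = 0.55·0.5029 / (0.55·0.5029 + 0.15·0.4971) ≈ 0.7876

0.788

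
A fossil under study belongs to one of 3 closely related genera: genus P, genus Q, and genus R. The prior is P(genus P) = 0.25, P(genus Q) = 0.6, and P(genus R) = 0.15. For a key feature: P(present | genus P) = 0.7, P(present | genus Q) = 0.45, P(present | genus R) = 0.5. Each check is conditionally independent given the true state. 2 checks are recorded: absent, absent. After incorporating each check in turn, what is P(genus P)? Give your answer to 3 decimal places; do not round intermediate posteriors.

0.093

After 'absent': normaliser = 0.3·0.2500 + 0.55·0.6000 + 0.5·0.1500; P(genus P) ≈ 0.1562, P(genus Q) ≈ 0.6875, P(genus R) ≈ 0.1562
After 'absent': normaliser = 0.3·0.1562 + 0.55·0.6875 + 0.5·0.1562; P(genus P) ≈ 0.0932, P(genus Q) ≈ 0.7516, P(genus R) ≈ 0.1553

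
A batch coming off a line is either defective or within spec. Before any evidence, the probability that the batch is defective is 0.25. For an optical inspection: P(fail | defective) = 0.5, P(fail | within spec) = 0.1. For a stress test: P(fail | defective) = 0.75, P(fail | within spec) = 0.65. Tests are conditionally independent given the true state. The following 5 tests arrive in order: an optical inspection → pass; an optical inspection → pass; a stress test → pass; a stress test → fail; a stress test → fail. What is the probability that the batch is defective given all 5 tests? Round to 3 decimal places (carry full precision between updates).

After an optical inspection='pass': P(defective) = 0.5·0.2500 / (0.5·0.2500 + 0.9·0.7500) ≈ 0.1562
After an optical inspection='pass': P(defective) = 0.5·0.1562 / (0.5·0.1562 + 0.9·0.8438) ≈ 0.0933
After a stress test='pass': P(defective) = 0.25·0.0933 / (0.25·0.0933 + 0.35·0.9067) ≈ 0.0685
After a stress test='fail': P(defective) = 0.75·0.0685 / (0.75·0.0685 + 0.65·0.9315) ≈ 0.0782
After a stress test='fail': P(defective) = 0.75·0.0782 / (0.75·0.0782 + 0.65·0.9218) ≈ 0.0891

0.089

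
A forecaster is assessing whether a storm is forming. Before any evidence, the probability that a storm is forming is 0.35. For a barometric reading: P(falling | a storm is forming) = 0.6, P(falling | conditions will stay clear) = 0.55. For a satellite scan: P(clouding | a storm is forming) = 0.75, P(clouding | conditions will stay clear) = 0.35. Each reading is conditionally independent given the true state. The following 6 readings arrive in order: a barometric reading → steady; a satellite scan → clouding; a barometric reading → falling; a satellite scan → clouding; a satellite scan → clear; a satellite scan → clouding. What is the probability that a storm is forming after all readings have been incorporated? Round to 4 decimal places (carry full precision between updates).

0.6640

Apply Bayes' rule sequentially, carrying P(storm) forward.
After a barometric reading='steady': P(storm) = 0.4·0.3500 / (0.4·0.3500 + 0.45·0.6500) ≈ 0.3237
After a satellite scan='clouding': P(storm) = 0.75·0.3237 / (0.75·0.3237 + 0.35·0.6763) ≈ 0.5063
After a barometric reading='falling': P(storm) = 0.6·0.5063 / (0.6·0.5063 + 0.55·0.4937) ≈ 0.5281
After a satellite scan='clouding': P(storm) = 0.75·0.5281 / (0.75·0.5281 + 0.35·0.4719) ≈ 0.7057
After a satellite scan='clear': P(storm) = 0.25·0.7057 / (0.25·0.7057 + 0.65·0.2943) ≈ 0.4798
After a satellite scan='clouding': P(storm) = 0.75·0.4798 / (0.75·0.4798 + 0.35·0.5202) ≈ 0.6640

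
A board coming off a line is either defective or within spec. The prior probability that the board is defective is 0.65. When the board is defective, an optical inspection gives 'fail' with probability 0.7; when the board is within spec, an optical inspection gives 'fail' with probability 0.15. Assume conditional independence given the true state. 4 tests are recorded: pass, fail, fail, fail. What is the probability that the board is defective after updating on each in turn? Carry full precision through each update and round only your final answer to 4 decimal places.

0.9852

Apply Bayes' rule sequentially, carrying P(defective) forward.
After 'pass': P(defective) = 0.3·0.6500 / (0.3·0.6500 + 0.85·0.3500) ≈ 0.3959
After 'fail': P(defective) = 0.7·0.3959 / (0.7·0.3959 + 0.15·0.6041) ≈ 0.7536
After 'fail': P(defective) = 0.7·0.7536 / (0.7·0.7536 + 0.15·0.2464) ≈ 0.9345
After 'fail': P(defective) = 0.7·0.9345 / (0.7·0.9345 + 0.15·0.0655) ≈ 0.9852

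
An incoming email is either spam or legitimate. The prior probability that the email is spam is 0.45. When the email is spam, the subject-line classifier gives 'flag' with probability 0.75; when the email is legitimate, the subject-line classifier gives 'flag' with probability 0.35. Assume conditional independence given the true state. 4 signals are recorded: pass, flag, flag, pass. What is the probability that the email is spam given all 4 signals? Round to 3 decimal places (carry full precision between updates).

0.357

Each posterior becomes the prior for the next update.
After 'pass': P(spam) = 0.25·0.4500 / (0.25·0.4500 + 0.65·0.5500) ≈ 0.2394
After 'flag': P(spam) = 0.75·0.2394 / (0.75·0.2394 + 0.35·0.7606) ≈ 0.4027
After 'flag': P(spam) = 0.75·0.4027 / (0.75·0.4027 + 0.35·0.5973) ≈ 0.5910
After 'pass': P(spam) = 0.25·0.5910 / (0.25·0.5910 + 0.65·0.4090) ≈ 0.3572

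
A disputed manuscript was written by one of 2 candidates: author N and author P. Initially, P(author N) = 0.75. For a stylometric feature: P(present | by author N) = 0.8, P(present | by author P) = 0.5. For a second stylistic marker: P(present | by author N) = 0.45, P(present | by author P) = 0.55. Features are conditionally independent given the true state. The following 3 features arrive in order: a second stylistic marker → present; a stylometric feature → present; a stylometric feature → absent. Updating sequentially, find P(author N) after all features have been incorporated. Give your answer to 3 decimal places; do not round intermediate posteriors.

After a second stylistic marker='present': P(author N) = 0.45·0.7500 / (0.45·0.7500 + 0.55·0.2500) ≈ 0.7105
After a stylometric feature='present': P(author N) = 0.8·0.7105 / (0.8·0.7105 + 0.5·0.2895) ≈ 0.7970
After a stylometric feature='absent': P(author N) = 0.2·0.7970 / (0.2·0.7970 + 0.5·0.2030) ≈ 0.6110

0.611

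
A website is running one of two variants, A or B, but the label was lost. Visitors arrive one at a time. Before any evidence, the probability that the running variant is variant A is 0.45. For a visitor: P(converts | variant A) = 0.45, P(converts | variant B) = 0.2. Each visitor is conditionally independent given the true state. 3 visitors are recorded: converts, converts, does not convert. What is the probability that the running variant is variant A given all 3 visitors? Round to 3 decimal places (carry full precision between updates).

After 'converts': P(A) = 0.45·0.4500 / (0.45·0.4500 + 0.2·0.5500) ≈ 0.6480
After 'converts': P(A) = 0.45·0.6480 / (0.45·0.6480 + 0.2·0.3520) ≈ 0.8055
After 'does not convert': P(A) = 0.55·0.8055 / (0.55·0.8055 + 0.8·0.1945) ≈ 0.7401

0.740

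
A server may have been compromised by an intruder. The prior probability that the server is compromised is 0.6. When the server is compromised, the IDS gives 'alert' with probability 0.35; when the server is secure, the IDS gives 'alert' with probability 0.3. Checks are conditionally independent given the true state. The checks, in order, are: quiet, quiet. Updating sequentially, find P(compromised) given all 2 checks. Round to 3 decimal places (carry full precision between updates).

0.564

After 'quiet': P(compromised) = 0.65·0.6000 / (0.65·0.6000 + 0.7·0.4000) ≈ 0.5821
After 'quiet': P(compromised) = 0.65·0.5821 / (0.65·0.5821 + 0.7·0.4179) ≈ 0.5640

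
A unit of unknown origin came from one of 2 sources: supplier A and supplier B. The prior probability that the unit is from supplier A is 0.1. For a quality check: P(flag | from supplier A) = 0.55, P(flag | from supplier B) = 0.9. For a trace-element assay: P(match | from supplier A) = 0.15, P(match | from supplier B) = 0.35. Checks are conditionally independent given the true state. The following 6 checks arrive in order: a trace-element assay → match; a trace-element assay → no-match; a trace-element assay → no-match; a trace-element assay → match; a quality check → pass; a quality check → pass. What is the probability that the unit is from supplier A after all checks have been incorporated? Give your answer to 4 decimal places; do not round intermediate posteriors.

After a trace-element assay='match': P(supplier A) = 0.15·0.1000 / (0.15·0.1000 + 0.35·0.9000) ≈ 0.0455
After a trace-element assay='no-match': P(supplier A) = 0.85·0.0455 / (0.85·0.0455 + 0.65·0.9545) ≈ 0.0586
After a trace-element assay='no-match': P(supplier A) = 0.85·0.0586 / (0.85·0.0586 + 0.65·0.9414) ≈ 0.0753
After a trace-element assay='match': P(supplier A) = 0.15·0.0753 / (0.15·0.0753 + 0.35·0.9247) ≈ 0.0337
After a quality check='pass': P(supplier A) = 0.45·0.0337 / (0.45·0.0337 + 0.1·0.9663) ≈ 0.1357
After a quality check='pass': P(supplier A) = 0.45·0.1357 / (0.45·0.1357 + 0.1·0.8643) ≈ 0.4141

0.4141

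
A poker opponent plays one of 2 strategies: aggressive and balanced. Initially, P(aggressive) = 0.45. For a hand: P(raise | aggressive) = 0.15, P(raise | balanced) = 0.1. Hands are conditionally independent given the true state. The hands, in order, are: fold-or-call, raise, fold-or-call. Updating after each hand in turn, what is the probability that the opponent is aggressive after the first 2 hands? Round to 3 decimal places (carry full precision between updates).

0.537

Each posterior becomes the prior for the next update.
After 'fold-or-call': P(aggressive) = 0.85·0.4500 / (0.85·0.4500 + 0.9·0.5500) ≈ 0.4359
After 'raise': P(aggressive) = 0.15·0.4359 / (0.15·0.4359 + 0.1·0.5641) ≈ 0.5368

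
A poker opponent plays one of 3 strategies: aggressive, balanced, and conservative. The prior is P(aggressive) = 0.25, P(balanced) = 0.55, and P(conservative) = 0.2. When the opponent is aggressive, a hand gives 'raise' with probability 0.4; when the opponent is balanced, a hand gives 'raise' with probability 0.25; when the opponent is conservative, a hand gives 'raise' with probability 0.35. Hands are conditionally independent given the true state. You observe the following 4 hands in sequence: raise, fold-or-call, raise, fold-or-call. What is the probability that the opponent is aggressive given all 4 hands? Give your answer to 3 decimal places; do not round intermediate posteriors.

After 'raise': normaliser = 0.4·0.2500 + 0.25·0.5500 + 0.35·0.2000; P(aggressive) ≈ 0.3252, P(balanced) ≈ 0.4472, P(conservative) ≈ 0.2276
After 'fold-or-call': normaliser = 0.6·0.3252 + 0.75·0.4472 + 0.65·0.2276; P(aggressive) ≈ 0.2876, P(balanced) ≈ 0.4943, P(conservative) ≈ 0.2181
After 'raise': normaliser = 0.4·0.2876 + 0.25·0.4943 + 0.35·0.2181; P(aggressive) ≈ 0.3653, P(balanced) ≈ 0.3924, P(conservative) ≈ 0.2424
After 'fold-or-call': normaliser = 0.6·0.3653 + 0.75·0.3924 + 0.65·0.2424; P(aggressive) ≈ 0.3266, P(balanced) ≈ 0.4386, P(conservative) ≈ 0.2348

0.327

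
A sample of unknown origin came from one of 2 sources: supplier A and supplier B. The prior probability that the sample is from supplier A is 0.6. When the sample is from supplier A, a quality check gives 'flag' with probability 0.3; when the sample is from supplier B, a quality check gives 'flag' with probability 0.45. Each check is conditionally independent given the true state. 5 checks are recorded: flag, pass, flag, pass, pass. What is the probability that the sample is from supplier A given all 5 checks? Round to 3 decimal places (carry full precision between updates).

0.579

After 'flag': P(supplier A) = 0.3·0.6000 / (0.3·0.6000 + 0.45·0.4000) ≈ 0.5000
After 'pass': P(supplier A) = 0.7·0.5000 / (0.7·0.5000 + 0.55·0.5000) ≈ 0.5600
After 'flag': P(supplier A) = 0.3·0.5600 / (0.3·0.5600 + 0.45·0.4400) ≈ 0.4590
After 'pass': P(supplier A) = 0.7·0.4590 / (0.7·0.4590 + 0.55·0.5410) ≈ 0.5192
After 'pass': P(supplier A) = 0.7·0.5192 / (0.7·0.5192 + 0.55·0.4808) ≈ 0.5788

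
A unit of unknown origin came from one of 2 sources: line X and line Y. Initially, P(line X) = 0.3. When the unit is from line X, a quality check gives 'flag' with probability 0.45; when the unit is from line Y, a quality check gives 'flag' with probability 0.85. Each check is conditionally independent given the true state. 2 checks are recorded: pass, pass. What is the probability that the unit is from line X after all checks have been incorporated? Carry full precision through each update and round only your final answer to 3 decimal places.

After 'pass': P(line X) = 0.55·0.3000 / (0.55·0.3000 + 0.15·0.7000) ≈ 0.6111
After 'pass': P(line X) = 0.55·0.6111 / (0.55·0.6111 + 0.15·0.3889) ≈ 0.8521

0.852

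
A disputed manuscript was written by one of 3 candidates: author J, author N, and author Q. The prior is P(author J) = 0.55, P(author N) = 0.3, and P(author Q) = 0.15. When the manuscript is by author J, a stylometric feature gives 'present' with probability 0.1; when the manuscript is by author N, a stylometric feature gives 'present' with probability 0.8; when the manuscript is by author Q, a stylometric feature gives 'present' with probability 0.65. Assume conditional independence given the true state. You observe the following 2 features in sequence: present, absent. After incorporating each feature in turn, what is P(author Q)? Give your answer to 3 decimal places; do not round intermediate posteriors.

0.259

After 'present': normaliser = 0.1·0.5500 + 0.8·0.3000 + 0.65·0.1500; P(author J) ≈ 0.1401, P(author N) ≈ 0.6115, P(author Q) ≈ 0.2484
After 'absent': normaliser = 0.9·0.1401 + 0.2·0.6115 + 0.35·0.2484; P(author J) ≈ 0.3761, P(author N) ≈ 0.3647, P(author Q) ≈ 0.2593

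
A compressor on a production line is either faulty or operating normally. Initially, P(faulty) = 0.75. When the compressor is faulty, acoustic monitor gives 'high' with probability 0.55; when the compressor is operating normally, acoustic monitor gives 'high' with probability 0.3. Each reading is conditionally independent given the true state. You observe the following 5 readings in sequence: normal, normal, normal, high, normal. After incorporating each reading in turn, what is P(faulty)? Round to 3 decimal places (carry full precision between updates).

0.484

After 'normal': P(faulty) = 0.45·0.7500 / (0.45·0.7500 + 0.7·0.2500) ≈ 0.6585
After 'normal': P(faulty) = 0.45·0.6585 / (0.45·0.6585 + 0.7·0.3415) ≈ 0.5535
After 'normal': P(faulty) = 0.45·0.5535 / (0.45·0.5535 + 0.7·0.4465) ≈ 0.4435
After 'high': P(faulty) = 0.55·0.4435 / (0.55·0.4435 + 0.3·0.5565) ≈ 0.5937
After 'normal': P(faulty) = 0.45·0.5937 / (0.45·0.5937 + 0.7·0.4063) ≈ 0.4844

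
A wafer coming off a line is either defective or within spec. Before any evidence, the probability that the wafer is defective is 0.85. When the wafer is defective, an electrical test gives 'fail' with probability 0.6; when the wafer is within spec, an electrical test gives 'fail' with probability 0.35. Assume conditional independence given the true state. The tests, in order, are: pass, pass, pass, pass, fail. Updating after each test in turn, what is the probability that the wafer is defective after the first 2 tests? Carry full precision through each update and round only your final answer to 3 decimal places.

After 'pass': P(defective) = 0.4·0.8500 / (0.4·0.8500 + 0.65·0.1500) ≈ 0.7771
After 'pass': P(defective) = 0.4·0.7771 / (0.4·0.7771 + 0.65·0.2229) ≈ 0.6821

0.682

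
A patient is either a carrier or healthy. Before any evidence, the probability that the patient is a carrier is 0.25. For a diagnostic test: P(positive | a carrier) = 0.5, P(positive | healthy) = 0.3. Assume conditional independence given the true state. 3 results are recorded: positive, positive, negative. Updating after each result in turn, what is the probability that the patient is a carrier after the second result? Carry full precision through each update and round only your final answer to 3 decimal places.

After 'positive': P(carrier) = 0.5·0.2500 / (0.5·0.2500 + 0.3·0.7500) ≈ 0.3571
After 'positive': P(carrier) = 0.5·0.3571 / (0.5·0.3571 + 0.3·0.6429) ≈ 0.4808

0.481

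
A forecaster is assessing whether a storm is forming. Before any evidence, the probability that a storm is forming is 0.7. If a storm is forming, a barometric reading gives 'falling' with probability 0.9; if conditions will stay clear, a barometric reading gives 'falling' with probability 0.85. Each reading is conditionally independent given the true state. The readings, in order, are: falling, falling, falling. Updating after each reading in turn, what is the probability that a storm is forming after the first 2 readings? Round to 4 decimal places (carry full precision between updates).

0.7234

Apply Bayes' rule sequentially, carrying P(storm) forward.
After 'falling': P(storm) = 0.9·0.7000 / (0.9·0.7000 + 0.85·0.3000) ≈ 0.7119
After 'falling': P(storm) = 0.9·0.7119 / (0.9·0.7119 + 0.85·0.2881) ≈ 0.7234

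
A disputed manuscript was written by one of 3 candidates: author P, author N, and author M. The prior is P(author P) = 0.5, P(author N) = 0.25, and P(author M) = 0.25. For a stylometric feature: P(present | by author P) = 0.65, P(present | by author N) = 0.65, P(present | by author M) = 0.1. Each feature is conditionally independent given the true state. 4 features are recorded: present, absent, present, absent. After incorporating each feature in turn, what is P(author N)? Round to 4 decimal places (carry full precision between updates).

After 'present': normaliser = 0.65·0.5000 + 0.65·0.2500 + 0.1·0.2500; P(author P) ≈ 0.6341, P(author N) ≈ 0.3171, P(author M) ≈ 0.0488
After 'absent': normaliser = 0.35·0.6341 + 0.35·0.3171 + 0.9·0.0488; P(author P) ≈ 0.5890, P(author N) ≈ 0.2945, P(author M) ≈ 0.1165
After 'present': normaliser = 0.65·0.5890 + 0.65·0.2945 + 0.1·0.1165; P(author P) ≈ 0.6534, P(author N) ≈ 0.3267, P(author M) ≈ 0.0199
After 'absent': normaliser = 0.35·0.6534 + 0.35·0.3267 + 0.9·0.0199; P(author P) ≈ 0.6336, P(author N) ≈ 0.3168, P(author M) ≈ 0.0496

0.3168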